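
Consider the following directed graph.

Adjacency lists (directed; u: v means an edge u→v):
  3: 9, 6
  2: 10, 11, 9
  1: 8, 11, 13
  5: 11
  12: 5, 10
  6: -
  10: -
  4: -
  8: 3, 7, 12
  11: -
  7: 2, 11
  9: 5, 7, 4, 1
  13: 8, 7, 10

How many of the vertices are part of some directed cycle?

7

A vertex is on a directed cycle iff it belongs to a strongly connected component of size ≥ 2 (or has a self-loop).
The vertices on cycles are {1, 2, 3, 7, 8, 9, 13} — 7 in total.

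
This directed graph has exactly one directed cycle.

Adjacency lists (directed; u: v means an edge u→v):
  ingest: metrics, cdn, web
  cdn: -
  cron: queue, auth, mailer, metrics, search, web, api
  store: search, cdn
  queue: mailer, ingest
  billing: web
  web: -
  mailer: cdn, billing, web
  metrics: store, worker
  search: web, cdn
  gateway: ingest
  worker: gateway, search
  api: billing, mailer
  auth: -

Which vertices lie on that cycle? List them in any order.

ingest, worker, gateway, metrics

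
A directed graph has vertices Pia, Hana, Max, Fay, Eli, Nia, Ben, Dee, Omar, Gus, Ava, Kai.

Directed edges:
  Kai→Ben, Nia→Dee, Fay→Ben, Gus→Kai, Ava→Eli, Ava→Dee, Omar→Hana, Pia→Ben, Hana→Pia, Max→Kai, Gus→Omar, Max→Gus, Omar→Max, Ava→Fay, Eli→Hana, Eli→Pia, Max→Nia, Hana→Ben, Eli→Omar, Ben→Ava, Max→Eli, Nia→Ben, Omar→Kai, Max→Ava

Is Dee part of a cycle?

No

Dee lies on a cycle iff there is a path from Dee back to itself.
Exploring from Dee, it never reaches itself; equivalently, its strongly connected component is a singleton.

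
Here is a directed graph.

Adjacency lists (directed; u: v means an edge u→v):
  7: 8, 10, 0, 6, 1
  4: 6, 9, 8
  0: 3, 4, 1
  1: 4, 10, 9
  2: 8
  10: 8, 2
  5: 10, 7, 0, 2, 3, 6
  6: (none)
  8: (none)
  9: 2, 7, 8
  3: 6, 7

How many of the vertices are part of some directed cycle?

6

A vertex is on a directed cycle iff it belongs to a strongly connected component of size ≥ 2 (or has a self-loop).
The vertices on cycles are {0, 1, 3, 4, 7, 9} — 6 in total.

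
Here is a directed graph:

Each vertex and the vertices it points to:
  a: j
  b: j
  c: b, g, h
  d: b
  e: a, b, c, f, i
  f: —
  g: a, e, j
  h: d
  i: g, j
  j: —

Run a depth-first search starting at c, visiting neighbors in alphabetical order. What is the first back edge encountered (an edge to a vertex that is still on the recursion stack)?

e→c

DFS from c (visiting neighbors in alphabetical order); mark gray on enter, black on exit:
c gray
  b gray
    j gray
    j black
  b black
  g gray
    a gray
      a→j: j black — skip
    a black
    e gray
      e→a: a black — skip
      e→b: b black — skip
      e→c: c is gray → back edge
First back edge: e → c.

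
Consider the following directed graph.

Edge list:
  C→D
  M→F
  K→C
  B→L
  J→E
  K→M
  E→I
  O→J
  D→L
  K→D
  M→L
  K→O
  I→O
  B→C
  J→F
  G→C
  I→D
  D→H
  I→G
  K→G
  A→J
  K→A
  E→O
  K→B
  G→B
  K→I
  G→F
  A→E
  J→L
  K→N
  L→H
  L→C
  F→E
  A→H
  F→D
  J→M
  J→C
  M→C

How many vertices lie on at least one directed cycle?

A vertex is on a directed cycle iff it belongs to a strongly connected component of size ≥ 2 (or has a self-loop).
The vertices on cycles are {C, D, E, F, G, I, J, L, M, O} — 10 in total.

10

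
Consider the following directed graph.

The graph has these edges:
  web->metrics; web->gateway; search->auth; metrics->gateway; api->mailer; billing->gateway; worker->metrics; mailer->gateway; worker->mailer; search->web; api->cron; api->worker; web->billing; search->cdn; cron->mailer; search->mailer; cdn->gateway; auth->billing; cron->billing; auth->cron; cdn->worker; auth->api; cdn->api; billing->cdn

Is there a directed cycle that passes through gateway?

No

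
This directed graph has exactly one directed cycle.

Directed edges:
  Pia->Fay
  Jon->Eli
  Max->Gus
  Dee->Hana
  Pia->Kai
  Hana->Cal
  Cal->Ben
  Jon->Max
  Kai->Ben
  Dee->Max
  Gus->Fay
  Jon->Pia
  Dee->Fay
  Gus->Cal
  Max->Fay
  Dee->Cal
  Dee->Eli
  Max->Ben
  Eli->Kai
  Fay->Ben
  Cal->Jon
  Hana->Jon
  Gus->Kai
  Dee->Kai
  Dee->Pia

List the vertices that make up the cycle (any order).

Cal, Gus, Jon, Max

DFS with gray/black marking from Cal:
Cal gray
  Ben gray
  Ben black
  Jon gray
    Max gray
      Fay gray
        Fay→Ben: Ben black — skip
      Fay black
      Gus gray
        Gus→Fay: Fay black — skip
        Kai gray
          Kai→Ben: Ben black — skip
        Kai black
        Gus→Cal: Cal is gray → back edge
Back edge closes the cycle Cal → Jon → Max → Gus → Cal; its vertices are {Cal, Gus, Jon, Max}.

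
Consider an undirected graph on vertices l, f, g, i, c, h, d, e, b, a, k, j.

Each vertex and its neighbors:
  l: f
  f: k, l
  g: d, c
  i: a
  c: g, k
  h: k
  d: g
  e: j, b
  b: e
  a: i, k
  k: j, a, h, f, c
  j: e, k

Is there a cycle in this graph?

No

DFS, tracking each vertex's parent; an edge to a visited non-parent vertex closes a cycle.
Start from f:
visit f (parent –)
  visit k (parent f)
    visit j (parent k)
      visit e (parent j)
        e–j: parent, skip
        visit b (parent e)
          b–e: parent, skip
      j–k: parent, skip
    visit a (parent k)
      visit i (parent a)
        i–a: parent, skip
      a–k: parent, skip
    visit h (parent k)
      h–k: parent, skip
    k–f: parent, skip
    visit c (parent k)
      visit g (parent c)
        visit d (parent g)
          d–g: parent, skip
        g–c: parent, skip
      c–k: parent, skip
  visit l (parent f)
    l–f: parent, skip
No non-parent visited neighbor found — the graph is a forest.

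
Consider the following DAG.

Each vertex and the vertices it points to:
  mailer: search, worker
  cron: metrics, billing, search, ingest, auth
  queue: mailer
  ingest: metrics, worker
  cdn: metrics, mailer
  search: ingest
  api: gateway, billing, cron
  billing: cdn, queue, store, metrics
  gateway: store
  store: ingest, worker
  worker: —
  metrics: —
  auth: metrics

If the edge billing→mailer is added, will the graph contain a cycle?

No

Adding billing→mailer creates a cycle iff mailer can already reach billing.
Explore from mailer: no path reaches billing. The graph stays acyclic.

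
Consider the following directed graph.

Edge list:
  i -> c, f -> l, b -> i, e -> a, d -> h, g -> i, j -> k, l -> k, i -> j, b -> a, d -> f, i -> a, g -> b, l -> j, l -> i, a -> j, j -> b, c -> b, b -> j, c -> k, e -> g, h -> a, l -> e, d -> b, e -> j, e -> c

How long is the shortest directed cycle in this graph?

2

For each vertex v, BFS finds the shortest path from v back to v.
The shortest such closed walk is b → j → b, length 2.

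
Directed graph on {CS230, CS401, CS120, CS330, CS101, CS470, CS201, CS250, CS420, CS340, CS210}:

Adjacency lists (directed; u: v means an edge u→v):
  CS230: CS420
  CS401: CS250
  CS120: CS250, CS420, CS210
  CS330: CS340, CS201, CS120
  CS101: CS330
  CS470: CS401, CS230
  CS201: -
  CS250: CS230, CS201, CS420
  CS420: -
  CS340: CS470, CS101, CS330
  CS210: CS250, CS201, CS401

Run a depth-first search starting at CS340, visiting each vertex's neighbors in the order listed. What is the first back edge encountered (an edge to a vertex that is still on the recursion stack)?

DFS from CS340 (visiting each vertex's neighbors in the order listed); mark gray on enter, black on exit:
CS340 gray
  CS470 gray
    CS401 gray
      CS250 gray
        CS230 gray
          CS420 gray
          CS420 black
        CS230 black
        CS201 gray
        CS201 black
        CS250→CS420: CS420 black — skip
      CS250 black
    CS401 black
    CS470→CS230: CS230 black — skip
  CS470 black
  CS101 gray
    CS330 gray
      CS330→CS340: CS340 is gray → back edge
First back edge: CS330 → CS340.

CS330->CS340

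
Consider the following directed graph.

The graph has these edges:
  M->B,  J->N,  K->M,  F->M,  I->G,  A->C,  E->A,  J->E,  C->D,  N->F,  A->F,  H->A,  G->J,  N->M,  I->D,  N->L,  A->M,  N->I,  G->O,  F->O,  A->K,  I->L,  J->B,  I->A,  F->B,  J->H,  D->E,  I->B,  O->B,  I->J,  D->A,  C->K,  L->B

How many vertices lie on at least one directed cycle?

8

A vertex is on a directed cycle iff it belongs to a strongly connected component of size ≥ 2 (or has a self-loop).
The vertices on cycles are {A, C, D, E, G, I, J, N} — 8 in total.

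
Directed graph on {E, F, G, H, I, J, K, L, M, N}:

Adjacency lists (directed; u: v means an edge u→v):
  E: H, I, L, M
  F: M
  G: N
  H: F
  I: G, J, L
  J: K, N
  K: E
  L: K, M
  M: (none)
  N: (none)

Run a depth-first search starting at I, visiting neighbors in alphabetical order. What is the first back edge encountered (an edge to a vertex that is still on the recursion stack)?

DFS from I (visiting neighbors in alphabetical order); mark gray on enter, black on exit:
I gray
  G gray
    N gray
    N black
  G black
  J gray
    K gray
      E gray
        H gray
          F gray
            M gray
            M black
          F black
        H black
        E→I: I is gray → back edge
First back edge: E → I.

E->I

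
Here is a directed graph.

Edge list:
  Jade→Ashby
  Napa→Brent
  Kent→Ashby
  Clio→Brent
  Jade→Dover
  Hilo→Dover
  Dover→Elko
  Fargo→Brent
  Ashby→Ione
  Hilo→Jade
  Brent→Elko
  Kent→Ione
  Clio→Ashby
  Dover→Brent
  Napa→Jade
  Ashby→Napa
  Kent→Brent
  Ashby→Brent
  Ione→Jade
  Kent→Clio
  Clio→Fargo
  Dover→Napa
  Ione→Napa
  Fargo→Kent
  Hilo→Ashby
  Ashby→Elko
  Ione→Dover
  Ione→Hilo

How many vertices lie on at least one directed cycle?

9

A vertex is on a directed cycle iff it belongs to a strongly connected component of size ≥ 2 (or has a self-loop).
The vertices on cycles are {Clio, Hilo, Ione, Jade, Kent, Napa, Ashby, Dover, Fargo} — 9 in total.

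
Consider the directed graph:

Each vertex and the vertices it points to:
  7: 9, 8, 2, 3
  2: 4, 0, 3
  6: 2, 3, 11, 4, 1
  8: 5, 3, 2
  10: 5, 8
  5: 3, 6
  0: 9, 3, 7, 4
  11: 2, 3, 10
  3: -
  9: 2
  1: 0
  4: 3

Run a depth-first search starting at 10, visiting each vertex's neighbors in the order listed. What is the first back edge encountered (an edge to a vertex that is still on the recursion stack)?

9->2

DFS from 10 (visiting each vertex's neighbors in the order listed); mark gray on enter, black on exit:
10 gray
  5 gray
    3 gray
    3 black
    6 gray
      2 gray
        4 gray
          4→3: 3 black — skip
        4 black
        0 gray
          9 gray
            9→2: 2 is gray → back edge
First back edge: 9 → 2.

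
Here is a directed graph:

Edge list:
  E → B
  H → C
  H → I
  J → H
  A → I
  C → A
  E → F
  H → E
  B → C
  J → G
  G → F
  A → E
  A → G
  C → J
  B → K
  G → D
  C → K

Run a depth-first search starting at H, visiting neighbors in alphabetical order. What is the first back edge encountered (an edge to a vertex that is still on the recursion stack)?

DFS from H (visiting neighbors in alphabetical order); mark gray on enter, black on exit:
H gray
  C gray
    A gray
      E gray
        B gray
          B→C: C is gray → back edge
First back edge: B → C.

B→C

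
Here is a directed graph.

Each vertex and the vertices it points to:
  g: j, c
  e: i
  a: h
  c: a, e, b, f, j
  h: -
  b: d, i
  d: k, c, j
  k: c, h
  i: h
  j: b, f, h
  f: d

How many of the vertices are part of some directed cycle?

A vertex is on a directed cycle iff it belongs to a strongly connected component of size ≥ 2 (or has a self-loop).
The vertices on cycles are {b, c, d, f, j, k} — 6 in total.

6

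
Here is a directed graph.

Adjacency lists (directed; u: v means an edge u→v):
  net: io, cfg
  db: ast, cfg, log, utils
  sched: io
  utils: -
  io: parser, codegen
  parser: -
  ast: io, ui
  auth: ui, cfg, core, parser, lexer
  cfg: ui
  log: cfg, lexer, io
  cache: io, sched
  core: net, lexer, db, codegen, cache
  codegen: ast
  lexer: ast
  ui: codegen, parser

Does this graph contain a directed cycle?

DFS with white/gray/black marking, starting from cfg:
cfg gray
  ui gray
    codegen gray
      ast gray
        io gray
          parser gray
          parser black
          io→codegen: codegen is gray → back edge
Back edge found, so a cycle exists: codegen → ast → io → codegen.

Yes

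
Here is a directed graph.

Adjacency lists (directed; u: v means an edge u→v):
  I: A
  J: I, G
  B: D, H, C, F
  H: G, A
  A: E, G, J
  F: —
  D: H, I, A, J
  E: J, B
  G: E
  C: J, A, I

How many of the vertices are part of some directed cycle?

A vertex is on a directed cycle iff it belongs to a strongly connected component of size ≥ 2 (or has a self-loop).
The vertices on cycles are {A, B, C, D, E, G, H, I, J} — 9 in total.

9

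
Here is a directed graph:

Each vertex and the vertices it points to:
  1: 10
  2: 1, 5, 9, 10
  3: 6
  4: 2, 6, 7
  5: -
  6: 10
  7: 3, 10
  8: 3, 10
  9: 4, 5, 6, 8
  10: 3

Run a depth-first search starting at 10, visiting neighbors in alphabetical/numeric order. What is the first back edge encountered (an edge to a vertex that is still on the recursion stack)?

DFS from 10 (visiting neighbors in alphabetical/numeric order); mark gray on enter, black on exit:
10 gray
  3 gray
    6 gray
      6→10: 10 is gray → back edge
First back edge: 6 → 10.

6->10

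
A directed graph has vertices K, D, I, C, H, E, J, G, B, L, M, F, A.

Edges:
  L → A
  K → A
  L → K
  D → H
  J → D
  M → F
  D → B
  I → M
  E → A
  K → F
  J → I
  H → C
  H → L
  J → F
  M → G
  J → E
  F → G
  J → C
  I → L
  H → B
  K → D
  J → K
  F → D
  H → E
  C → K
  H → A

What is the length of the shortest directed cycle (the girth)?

4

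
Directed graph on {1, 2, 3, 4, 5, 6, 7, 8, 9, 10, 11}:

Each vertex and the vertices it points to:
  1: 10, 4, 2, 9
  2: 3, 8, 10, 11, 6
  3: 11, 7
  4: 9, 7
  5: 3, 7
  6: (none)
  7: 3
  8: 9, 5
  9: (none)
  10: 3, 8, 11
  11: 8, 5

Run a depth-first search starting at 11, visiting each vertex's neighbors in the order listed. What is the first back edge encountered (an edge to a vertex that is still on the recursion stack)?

DFS from 11 (visiting each vertex's neighbors in the order listed); mark gray on enter, black on exit:
11 gray
  8 gray
    9 gray
    9 black
    5 gray
      3 gray
        3→11: 11 is gray → back edge
First back edge: 3 → 11.

3→11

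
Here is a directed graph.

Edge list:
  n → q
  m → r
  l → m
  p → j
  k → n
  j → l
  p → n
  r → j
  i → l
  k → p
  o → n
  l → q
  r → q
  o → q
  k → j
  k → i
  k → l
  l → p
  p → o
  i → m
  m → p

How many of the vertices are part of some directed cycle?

5

A vertex is on a directed cycle iff it belongs to a strongly connected component of size ≥ 2 (or has a self-loop).
The vertices on cycles are {j, l, m, p, r} — 5 in total.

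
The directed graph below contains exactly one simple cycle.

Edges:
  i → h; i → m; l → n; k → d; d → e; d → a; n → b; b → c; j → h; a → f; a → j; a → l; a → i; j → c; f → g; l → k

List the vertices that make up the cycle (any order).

a, d, k, l

DFS with gray/black marking from a:
a gray
  f gray
    g gray
    g black
  f black
  l gray
    n gray
      b gray
        c gray
        c black
      b black
    n black
    k gray
      d gray
        e gray
        e black
        d→a: a is gray → back edge
Back edge closes the cycle a → l → k → d → a; its vertices are {a, d, k, l}.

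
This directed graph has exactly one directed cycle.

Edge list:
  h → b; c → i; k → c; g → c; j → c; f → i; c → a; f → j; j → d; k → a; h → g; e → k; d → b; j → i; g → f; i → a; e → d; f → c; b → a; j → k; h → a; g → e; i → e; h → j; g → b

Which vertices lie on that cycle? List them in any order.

DFS with gray/black marking from e:
e gray
  d gray
    b gray
      a gray
      a black
    b black
  d black
  k gray
    c gray
      c→a: a black — skip
      i gray
        i→e: e is gray → back edge
Back edge closes the cycle e → k → c → i → e; its vertices are {c, e, i, k}.

c, e, i, k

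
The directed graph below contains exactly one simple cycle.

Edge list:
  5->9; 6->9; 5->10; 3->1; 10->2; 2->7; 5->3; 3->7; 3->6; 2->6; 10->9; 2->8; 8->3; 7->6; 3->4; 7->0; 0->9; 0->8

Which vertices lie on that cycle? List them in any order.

0, 3, 7, 8

DFS with gray/black marking from 3:
3 gray
  4 gray
  4 black
  6 gray
    9 gray
    9 black
  6 black
  1 gray
  1 black
  7 gray
    7→6: 6 black — skip
    0 gray
      0→9: 9 black — skip
      8 gray
        8→3: 3 is gray → back edge
Back edge closes the cycle 3 → 7 → 0 → 8 → 3; its vertices are {0, 3, 7, 8}.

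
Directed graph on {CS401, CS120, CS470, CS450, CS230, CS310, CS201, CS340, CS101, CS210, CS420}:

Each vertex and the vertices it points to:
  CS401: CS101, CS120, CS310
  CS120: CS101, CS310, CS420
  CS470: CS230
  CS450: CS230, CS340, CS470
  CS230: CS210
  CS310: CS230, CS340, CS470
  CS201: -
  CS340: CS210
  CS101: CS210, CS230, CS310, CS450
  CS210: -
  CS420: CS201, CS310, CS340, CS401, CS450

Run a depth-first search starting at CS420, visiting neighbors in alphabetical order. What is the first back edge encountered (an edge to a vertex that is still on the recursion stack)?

DFS from CS420 (visiting neighbors in alphabetical order); mark gray on enter, black on exit:
CS420 gray
  CS201 gray
  CS201 black
  CS310 gray
    CS230 gray
      CS210 gray
      CS210 black
    CS230 black
    CS340 gray
      CS340→CS210: CS210 black — skip
    CS340 black
    CS470 gray
      CS470→CS230: CS230 black — skip
    CS470 black
  CS310 black
  CS420→CS340: CS340 black — skip
  CS401 gray
    CS101 gray
      CS101→CS210: CS210 black — skip
      CS101→CS230: CS230 black — skip
      CS101→CS310: CS310 black — skip
      CS450 gray
        CS450→CS230: CS230 black — skip
        CS450→CS340: CS340 black — skip
        CS450→CS470: CS470 black — skip
      CS450 black
    CS101 black
    CS120 gray
      CS120→CS101: CS101 black — skip
      CS120→CS310: CS310 black — skip
      CS120→CS420: CS420 is gray → back edge
First back edge: CS120 → CS420.

CS120→CS420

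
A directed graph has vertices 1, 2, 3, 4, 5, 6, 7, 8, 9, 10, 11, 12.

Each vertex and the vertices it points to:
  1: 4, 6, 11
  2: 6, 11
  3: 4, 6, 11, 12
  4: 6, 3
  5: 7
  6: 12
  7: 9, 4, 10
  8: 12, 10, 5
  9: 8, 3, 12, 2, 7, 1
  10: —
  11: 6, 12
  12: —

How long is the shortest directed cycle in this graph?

2

For each vertex v, BFS finds the shortest path from v back to v.
The shortest such closed walk is 7 → 9 → 7, length 2.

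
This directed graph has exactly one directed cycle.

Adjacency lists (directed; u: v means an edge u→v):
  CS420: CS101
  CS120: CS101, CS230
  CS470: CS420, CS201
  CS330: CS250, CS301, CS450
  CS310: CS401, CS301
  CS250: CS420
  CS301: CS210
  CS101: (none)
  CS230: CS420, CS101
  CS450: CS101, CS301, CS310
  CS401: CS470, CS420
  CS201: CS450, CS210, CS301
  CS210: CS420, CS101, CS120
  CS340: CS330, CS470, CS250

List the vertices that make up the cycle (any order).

DFS with gray/black marking from CS470:
CS470 gray
  CS420 gray
    CS101 gray
    CS101 black
  CS420 black
  CS201 gray
    CS450 gray
      CS450→CS101: CS101 black — skip
      CS301 gray
        CS210 gray
          CS210→CS420: CS420 black — skip
          CS210→CS101: CS101 black — skip
          CS120 gray
            CS120→CS101: CS101 black — skip
            CS230 gray
              CS230→CS420: CS420 black — skip
              CS230→CS101: CS101 black — skip
            CS230 black
          CS120 black
        CS210 black
      CS301 black
      CS310 gray
        CS401 gray
          CS401→CS470: CS470 is gray → back edge
Back edge closes the cycle CS470 → CS201 → CS450 → CS310 → CS401 → CS470; its vertices are {CS201, CS310, CS401, CS450, CS470}.

CS201, CS310, CS401, CS450, CS470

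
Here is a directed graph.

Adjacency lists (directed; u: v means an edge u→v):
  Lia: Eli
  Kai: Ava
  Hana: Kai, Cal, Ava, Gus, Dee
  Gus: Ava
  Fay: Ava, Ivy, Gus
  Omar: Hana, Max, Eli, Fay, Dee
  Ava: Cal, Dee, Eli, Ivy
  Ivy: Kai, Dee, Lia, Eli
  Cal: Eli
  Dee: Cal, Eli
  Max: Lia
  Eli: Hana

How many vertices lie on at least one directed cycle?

9

A vertex is on a directed cycle iff it belongs to a strongly connected component of size ≥ 2 (or has a self-loop).
The vertices on cycles are {Ava, Cal, Dee, Eli, Gus, Ivy, Kai, Lia, Hana} — 9 in total.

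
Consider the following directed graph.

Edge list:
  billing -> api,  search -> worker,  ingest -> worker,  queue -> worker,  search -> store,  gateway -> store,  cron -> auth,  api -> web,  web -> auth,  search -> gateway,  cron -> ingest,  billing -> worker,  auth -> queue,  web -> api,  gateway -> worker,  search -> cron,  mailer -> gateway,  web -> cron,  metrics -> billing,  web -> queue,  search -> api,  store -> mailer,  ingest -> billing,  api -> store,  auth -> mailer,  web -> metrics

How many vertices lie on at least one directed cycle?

9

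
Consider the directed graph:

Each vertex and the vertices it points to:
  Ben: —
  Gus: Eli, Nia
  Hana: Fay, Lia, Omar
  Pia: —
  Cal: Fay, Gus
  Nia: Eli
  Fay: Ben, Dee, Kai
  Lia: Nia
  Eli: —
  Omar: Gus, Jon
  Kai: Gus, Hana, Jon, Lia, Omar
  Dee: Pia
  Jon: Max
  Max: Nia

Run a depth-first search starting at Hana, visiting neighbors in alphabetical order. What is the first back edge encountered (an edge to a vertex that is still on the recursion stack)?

Kai→Hana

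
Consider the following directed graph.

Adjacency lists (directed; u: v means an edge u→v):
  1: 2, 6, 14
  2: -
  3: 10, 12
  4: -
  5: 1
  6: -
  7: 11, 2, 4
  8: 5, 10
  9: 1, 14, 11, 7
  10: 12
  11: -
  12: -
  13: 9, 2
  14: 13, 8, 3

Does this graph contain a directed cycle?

Yes

DFS with white/gray/black marking, starting from 6:
6 gray
6 black
1 gray
  2 gray
  2 black
  1→6: 6 black — skip
  14 gray
    13 gray
      9 gray
        9→1: 1 is gray → back edge
Back edge found, so a cycle exists: 1 → 14 → 13 → 9 → 1.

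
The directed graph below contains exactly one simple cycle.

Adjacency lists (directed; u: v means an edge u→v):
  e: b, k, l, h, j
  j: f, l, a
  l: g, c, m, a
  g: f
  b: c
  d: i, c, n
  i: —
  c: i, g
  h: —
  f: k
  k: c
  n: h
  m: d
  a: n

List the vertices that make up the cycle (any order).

DFS with gray/black marking from f:
f gray
  k gray
    c gray
      i gray
      i black
      g gray
        g→f: f is gray → back edge
Back edge closes the cycle f → k → c → g → f; its vertices are {c, f, g, k}.

c, f, g, k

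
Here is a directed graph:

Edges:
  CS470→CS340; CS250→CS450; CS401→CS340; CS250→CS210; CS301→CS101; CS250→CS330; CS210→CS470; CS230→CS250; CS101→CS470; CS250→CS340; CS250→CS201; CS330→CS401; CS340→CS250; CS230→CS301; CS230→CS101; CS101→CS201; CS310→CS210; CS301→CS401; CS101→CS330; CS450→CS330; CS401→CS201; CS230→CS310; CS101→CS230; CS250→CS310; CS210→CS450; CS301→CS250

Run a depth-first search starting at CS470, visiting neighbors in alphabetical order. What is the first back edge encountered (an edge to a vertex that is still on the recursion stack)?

DFS from CS470 (visiting neighbors in alphabetical order); mark gray on enter, black on exit:
CS470 gray
  CS340 gray
    CS250 gray
      CS201 gray
      CS201 black
      CS210 gray
        CS450 gray
          CS330 gray
            CS401 gray
              CS401→CS201: CS201 black — skip
              CS401→CS340: CS340 is gray → back edge
First back edge: CS401 → CS340.

CS401→CS340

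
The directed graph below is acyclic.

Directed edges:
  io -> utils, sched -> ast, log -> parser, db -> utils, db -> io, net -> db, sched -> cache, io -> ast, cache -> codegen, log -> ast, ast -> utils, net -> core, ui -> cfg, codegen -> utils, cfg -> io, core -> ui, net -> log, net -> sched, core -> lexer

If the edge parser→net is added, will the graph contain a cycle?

Adding parser→net creates a cycle iff net can already reach parser.
Path from net: net → log → parser.
So net → … → parser → net is a cycle.

Yes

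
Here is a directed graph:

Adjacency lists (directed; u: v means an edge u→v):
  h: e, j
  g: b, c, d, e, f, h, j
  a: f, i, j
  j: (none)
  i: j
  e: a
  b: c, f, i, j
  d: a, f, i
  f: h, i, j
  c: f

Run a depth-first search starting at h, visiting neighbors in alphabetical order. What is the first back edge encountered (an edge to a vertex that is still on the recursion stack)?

DFS from h (visiting neighbors in alphabetical order); mark gray on enter, black on exit:
h gray
  e gray
    a gray
      f gray
        f→h: h is gray → back edge
First back edge: f → h.

f->h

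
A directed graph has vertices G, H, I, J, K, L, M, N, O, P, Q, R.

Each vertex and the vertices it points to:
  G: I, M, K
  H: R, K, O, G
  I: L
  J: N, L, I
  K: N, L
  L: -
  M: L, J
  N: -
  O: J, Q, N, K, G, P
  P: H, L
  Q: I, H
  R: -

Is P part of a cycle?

Yes

P is on a cycle iff P can reach itself via ≥1 edge.
P → H → O → P — yes.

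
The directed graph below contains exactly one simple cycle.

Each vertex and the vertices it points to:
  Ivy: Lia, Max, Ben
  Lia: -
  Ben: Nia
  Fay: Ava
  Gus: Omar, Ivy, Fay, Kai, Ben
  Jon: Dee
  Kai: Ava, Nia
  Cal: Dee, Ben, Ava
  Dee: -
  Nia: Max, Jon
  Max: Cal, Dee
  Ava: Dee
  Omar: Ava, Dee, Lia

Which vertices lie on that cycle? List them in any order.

DFS with gray/black marking from Ben:
Ben gray
  Nia gray
    Max gray
      Cal gray
        Dee gray
        Dee black
        Cal→Ben: Ben is gray → back edge
Back edge closes the cycle Ben → Nia → Max → Cal → Ben; its vertices are {Ben, Cal, Max, Nia}.

Ben, Cal, Max, Nia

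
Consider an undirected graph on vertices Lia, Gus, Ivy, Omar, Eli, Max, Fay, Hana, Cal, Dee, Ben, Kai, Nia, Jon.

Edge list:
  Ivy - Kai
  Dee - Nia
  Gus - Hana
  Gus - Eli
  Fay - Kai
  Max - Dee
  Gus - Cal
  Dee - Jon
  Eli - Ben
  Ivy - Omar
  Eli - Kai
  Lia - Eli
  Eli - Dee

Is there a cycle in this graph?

DFS, tracking each vertex's parent; an edge to a visited non-parent vertex closes a cycle.
Start from Max:
visit Max (parent –)
  visit Dee (parent Max)
    visit Nia (parent Dee)
      Nia–Dee: parent, skip
    Dee–Max: parent, skip
    visit Jon (parent Dee)
      Jon–Dee: parent, skip
    visit Eli (parent Dee)
      Eli–Dee: parent, skip
      visit Lia (parent Eli)
        Lia–Eli: parent, skip
      visit Kai (parent Eli)
        Kai–Eli: parent, skip
        visit Fay (parent Kai)
          Fay–Kai: parent, skip
        visit Ivy (parent Kai)
          visit Omar (parent Ivy)
            Omar–Ivy: parent, skip
          Ivy–Kai: parent, skip
      visit Ben (parent Eli)
        Ben–Eli: parent, skip
      visit Gus (parent Eli)
        visit Hana (parent Gus)
          Hana–Gus: parent, skip
        visit Cal (parent Gus)
          Cal–Gus: parent, skip
        Gus–Eli: parent, skip
No non-parent visited neighbor found — the graph is a forest.

No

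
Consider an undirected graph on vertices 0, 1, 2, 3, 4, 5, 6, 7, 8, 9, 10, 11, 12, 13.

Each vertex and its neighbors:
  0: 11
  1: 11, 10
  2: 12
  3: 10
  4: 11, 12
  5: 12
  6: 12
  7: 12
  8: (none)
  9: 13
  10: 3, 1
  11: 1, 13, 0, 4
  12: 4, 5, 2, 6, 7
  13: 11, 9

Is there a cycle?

DFS, tracking each vertex's parent; an edge to a visited non-parent vertex closes a cycle.
Start from 3:
visit 3 (parent –)
  visit 10 (parent 3)
    10–3: parent, skip
    visit 1 (parent 10)
      visit 11 (parent 1)
        11–1: parent, skip
        visit 13 (parent 11)
          13–11: parent, skip
          visit 9 (parent 13)
            9–13: parent, skip
        visit 0 (parent 11)
          0–11: parent, skip
        visit 4 (parent 11)
          4–11: parent, skip
          visit 12 (parent 4)
            12–4: parent, skip
            visit 5 (parent 12)
              5–12: parent, skip
            visit 2 (parent 12)
              2–12: parent, skip
            visit 6 (parent 12)
              6–12: parent, skip
            visit 7 (parent 12)
              7–12: parent, skip
      1–10: parent, skip
visit 8 (parent –)
No non-parent visited neighbor found — the graph is a forest.

No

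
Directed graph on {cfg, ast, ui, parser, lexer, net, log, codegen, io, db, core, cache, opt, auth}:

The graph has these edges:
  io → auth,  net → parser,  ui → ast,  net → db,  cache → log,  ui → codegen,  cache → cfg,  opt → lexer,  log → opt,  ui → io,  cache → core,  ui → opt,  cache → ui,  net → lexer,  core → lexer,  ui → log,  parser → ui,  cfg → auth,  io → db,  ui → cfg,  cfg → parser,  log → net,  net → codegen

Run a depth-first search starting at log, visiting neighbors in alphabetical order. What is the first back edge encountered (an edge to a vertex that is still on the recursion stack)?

cfg→parser

DFS from log (visiting neighbors in alphabetical order); mark gray on enter, black on exit:
log gray
  net gray
    codegen gray
    codegen black
    db gray
    db black
    lexer gray
    lexer black
    parser gray
      ui gray
        ast gray
        ast black
        cfg gray
          auth gray
          auth black
          cfg→parser: parser is gray → back edge
First back edge: cfg → parser.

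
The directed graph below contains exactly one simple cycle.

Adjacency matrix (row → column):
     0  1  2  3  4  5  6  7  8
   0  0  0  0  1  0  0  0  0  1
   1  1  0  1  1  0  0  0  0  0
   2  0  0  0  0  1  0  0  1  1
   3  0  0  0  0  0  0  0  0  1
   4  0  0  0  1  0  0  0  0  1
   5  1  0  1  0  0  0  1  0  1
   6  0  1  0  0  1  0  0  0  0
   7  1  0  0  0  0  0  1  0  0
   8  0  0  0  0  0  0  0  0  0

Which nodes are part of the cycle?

1, 2, 6, 7

DFS with gray/black marking from 2:
2 gray
  7 gray
    6 gray
      4 gray
        8 gray
        8 black
        3 gray
          3→8: 8 black — skip
        3 black
      4 black
      1 gray
        1→3: 3 black — skip
        1→2: 2 is gray → back edge
Back edge closes the cycle 2 → 7 → 6 → 1 → 2; its vertices are {1, 2, 6, 7}.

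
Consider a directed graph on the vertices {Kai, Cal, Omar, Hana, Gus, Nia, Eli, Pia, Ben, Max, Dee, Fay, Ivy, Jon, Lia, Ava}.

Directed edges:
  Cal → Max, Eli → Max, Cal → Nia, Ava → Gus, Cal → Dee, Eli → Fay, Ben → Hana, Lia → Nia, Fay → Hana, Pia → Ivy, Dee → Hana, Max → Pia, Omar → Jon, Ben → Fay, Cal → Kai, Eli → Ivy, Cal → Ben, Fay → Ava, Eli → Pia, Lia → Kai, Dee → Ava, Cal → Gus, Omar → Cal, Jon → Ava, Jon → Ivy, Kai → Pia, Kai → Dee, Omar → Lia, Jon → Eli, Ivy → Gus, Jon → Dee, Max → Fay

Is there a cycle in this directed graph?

No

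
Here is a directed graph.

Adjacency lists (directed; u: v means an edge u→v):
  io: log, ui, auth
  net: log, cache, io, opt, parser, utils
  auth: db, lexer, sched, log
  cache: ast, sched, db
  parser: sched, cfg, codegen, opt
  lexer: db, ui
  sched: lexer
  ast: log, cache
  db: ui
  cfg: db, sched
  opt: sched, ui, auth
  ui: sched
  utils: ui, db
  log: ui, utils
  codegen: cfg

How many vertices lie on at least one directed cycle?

6

A vertex is on a directed cycle iff it belongs to a strongly connected component of size ≥ 2 (or has a self-loop).
The vertices on cycles are {db, ui, ast, cache, lexer, sched} — 6 in total.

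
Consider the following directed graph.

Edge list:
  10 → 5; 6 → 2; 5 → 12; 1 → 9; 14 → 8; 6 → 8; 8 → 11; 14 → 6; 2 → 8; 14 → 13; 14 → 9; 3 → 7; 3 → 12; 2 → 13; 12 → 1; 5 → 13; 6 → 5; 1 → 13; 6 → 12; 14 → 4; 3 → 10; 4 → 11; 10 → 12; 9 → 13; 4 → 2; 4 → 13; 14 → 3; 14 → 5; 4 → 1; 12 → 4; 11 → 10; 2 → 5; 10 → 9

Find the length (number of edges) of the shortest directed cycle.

4

For each vertex v, BFS finds the shortest path from v back to v.
The shortest such closed walk is 4 → 2 → 5 → 12 → 4, length 4.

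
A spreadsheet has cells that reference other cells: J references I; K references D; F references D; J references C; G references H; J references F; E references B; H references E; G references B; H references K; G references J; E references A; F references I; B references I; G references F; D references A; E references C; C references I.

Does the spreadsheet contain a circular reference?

No

DFS with white/gray/black marking, starting from B:
B gray
  I gray
  I black
B black
D gray
  A gray
  A black
D black
J gray
  F gray
    F→I: I black — skip
    F→D: D black — skip
  F black
  C gray
    C→I: I black — skip
  C black
  J→I: I black — skip
J black
K gray
  K→D: D black — skip
K black
H gray
  H→K: K black — skip
  E gray
    E→A: A black — skip
    E→B: B black — skip
    E→C: C black — skip
  E black
H black
G gray
  G→F: F black — skip
  G→J: J black — skip
  G→H: H black — skip
  G→B: B black — skip
G black
Every edge goes to a white or black vertex — no back edge, so the graph is acyclic.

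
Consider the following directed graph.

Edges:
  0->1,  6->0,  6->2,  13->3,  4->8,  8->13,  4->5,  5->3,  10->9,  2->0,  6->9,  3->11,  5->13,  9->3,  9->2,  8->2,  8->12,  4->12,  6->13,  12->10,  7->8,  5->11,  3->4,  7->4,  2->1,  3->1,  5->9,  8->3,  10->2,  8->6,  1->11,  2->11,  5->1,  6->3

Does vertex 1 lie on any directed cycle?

1 lies on a cycle iff there is a path from 1 back to itself.
Exploring from 1, it never reaches itself; equivalently, its strongly connected component is a singleton.

No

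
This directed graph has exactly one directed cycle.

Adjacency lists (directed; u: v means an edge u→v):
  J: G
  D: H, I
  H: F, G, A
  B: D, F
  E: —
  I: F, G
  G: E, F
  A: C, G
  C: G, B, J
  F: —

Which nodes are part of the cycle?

A, B, C, D, H

DFS with gray/black marking from D:
D gray
  H gray
    F gray
    F black
    G gray
      E gray
      E black
      G→F: F black — skip
    G black
    A gray
      C gray
        C→G: G black — skip
        B gray
          B→D: D is gray → back edge
Back edge closes the cycle D → H → A → C → B → D; its vertices are {A, B, C, D, H}.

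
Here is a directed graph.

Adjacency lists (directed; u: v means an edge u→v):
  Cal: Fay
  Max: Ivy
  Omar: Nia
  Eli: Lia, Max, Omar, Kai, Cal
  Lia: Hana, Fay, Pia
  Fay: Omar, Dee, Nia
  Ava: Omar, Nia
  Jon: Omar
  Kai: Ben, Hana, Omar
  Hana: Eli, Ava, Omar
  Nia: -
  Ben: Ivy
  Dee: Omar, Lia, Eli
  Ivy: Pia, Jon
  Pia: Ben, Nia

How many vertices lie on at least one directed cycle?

A vertex is on a directed cycle iff it belongs to a strongly connected component of size ≥ 2 (or has a self-loop).
The vertices on cycles are {Ben, Cal, Dee, Eli, Fay, Ivy, Kai, Lia, Pia, Hana} — 10 in total.

10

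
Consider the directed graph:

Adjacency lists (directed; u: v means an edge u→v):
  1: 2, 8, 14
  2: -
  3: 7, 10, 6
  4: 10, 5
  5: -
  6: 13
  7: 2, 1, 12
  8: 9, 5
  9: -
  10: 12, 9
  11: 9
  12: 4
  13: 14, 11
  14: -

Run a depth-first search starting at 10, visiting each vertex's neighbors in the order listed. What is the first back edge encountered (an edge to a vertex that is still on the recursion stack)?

4→10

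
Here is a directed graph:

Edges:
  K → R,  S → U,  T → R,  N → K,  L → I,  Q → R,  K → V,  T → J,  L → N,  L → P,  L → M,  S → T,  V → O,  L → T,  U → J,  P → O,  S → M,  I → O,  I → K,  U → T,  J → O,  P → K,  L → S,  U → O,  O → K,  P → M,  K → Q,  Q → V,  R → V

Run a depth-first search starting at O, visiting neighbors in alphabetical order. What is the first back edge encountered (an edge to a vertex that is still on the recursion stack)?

V→O

DFS from O (visiting neighbors in alphabetical order); mark gray on enter, black on exit:
O gray
  K gray
    Q gray
      R gray
        V gray
          V→O: O is gray → back edge
First back edge: V → O.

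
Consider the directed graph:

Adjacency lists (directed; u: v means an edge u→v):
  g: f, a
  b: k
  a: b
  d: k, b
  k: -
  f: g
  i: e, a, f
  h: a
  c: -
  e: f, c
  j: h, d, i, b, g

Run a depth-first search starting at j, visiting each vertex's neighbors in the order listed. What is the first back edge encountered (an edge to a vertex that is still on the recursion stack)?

g→f

DFS from j (visiting each vertex's neighbors in the order listed); mark gray on enter, black on exit:
j gray
  h gray
    a gray
      b gray
        k gray
        k black
      b black
    a black
  h black
  d gray
    d→k: k black — skip
    d→b: b black — skip
  d black
  i gray
    e gray
      f gray
        g gray
          g→f: f is gray → back edge
First back edge: g → f.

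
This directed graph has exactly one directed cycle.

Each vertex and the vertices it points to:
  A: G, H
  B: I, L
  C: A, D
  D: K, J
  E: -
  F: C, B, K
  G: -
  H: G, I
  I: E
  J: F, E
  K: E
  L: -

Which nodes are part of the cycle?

DFS with gray/black marking from C:
C gray
  A gray
    G gray
    G black
    H gray
      H→G: G black — skip
      I gray
        E gray
        E black
      I black
    H black
  A black
  D gray
    K gray
      K→E: E black — skip
    K black
    J gray
      F gray
        F→C: C is gray → back edge
Back edge closes the cycle C → D → J → F → C; its vertices are {C, D, F, J}.

C, D, F, J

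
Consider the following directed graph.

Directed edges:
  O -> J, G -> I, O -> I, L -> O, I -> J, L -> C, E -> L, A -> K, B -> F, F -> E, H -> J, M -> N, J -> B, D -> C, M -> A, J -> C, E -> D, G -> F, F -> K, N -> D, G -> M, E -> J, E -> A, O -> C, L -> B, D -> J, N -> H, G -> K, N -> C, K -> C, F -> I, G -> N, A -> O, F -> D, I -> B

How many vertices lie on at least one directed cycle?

A vertex is on a directed cycle iff it belongs to a strongly connected component of size ≥ 2 (or has a self-loop).
The vertices on cycles are {A, B, D, E, F, I, J, L, O} — 9 in total.

9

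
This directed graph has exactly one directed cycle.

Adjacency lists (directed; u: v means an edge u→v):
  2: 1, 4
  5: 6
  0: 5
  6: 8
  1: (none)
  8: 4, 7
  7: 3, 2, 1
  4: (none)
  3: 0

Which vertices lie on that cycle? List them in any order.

0, 3, 5, 6, 7, 8

DFS with gray/black marking from 6:
6 gray
  8 gray
    4 gray
    4 black
    7 gray
      3 gray
        0 gray
          5 gray
            5→6: 6 is gray → back edge
Back edge closes the cycle 6 → 8 → 7 → 3 → 0 → 5 → 6; its vertices are {0, 3, 5, 6, 7, 8}.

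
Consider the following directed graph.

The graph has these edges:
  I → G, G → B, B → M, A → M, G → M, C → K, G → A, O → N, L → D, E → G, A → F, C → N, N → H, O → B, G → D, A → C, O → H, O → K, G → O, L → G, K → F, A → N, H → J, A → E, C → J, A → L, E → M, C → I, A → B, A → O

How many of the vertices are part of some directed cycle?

A vertex is on a directed cycle iff it belongs to a strongly connected component of size ≥ 2 (or has a self-loop).
The vertices on cycles are {A, C, E, G, I, L} — 6 in total.

6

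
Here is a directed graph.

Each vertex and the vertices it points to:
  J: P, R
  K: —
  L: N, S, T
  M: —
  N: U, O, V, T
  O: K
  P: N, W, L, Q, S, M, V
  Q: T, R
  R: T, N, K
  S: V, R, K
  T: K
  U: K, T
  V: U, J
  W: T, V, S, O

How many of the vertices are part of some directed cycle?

9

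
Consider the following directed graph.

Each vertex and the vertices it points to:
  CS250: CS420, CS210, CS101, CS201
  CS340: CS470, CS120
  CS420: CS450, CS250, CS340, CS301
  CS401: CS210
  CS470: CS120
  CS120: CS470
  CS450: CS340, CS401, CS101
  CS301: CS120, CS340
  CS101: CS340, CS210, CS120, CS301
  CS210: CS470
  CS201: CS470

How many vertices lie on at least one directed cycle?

4

A vertex is on a directed cycle iff it belongs to a strongly connected component of size ≥ 2 (or has a self-loop).
The vertices on cycles are {CS120, CS250, CS420, CS470} — 4 in total.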